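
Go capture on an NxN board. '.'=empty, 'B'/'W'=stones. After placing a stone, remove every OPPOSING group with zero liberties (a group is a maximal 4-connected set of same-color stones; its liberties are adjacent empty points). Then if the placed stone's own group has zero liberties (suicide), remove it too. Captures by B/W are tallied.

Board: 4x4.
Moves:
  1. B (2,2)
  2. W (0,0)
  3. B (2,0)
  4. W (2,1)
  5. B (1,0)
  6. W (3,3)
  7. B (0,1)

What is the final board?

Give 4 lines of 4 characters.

Move 1: B@(2,2) -> caps B=0 W=0
Move 2: W@(0,0) -> caps B=0 W=0
Move 3: B@(2,0) -> caps B=0 W=0
Move 4: W@(2,1) -> caps B=0 W=0
Move 5: B@(1,0) -> caps B=0 W=0
Move 6: W@(3,3) -> caps B=0 W=0
Move 7: B@(0,1) -> caps B=1 W=0

Answer: .B..
B...
BWB.
...W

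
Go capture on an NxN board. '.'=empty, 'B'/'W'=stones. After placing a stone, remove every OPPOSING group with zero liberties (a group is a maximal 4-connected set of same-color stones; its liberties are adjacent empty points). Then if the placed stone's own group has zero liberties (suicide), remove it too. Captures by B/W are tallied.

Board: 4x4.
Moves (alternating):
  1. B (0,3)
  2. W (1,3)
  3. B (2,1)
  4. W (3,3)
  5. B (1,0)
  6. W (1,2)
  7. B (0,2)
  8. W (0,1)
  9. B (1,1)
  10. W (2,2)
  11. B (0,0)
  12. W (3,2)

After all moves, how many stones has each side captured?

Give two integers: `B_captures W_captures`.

Move 1: B@(0,3) -> caps B=0 W=0
Move 2: W@(1,3) -> caps B=0 W=0
Move 3: B@(2,1) -> caps B=0 W=0
Move 4: W@(3,3) -> caps B=0 W=0
Move 5: B@(1,0) -> caps B=0 W=0
Move 6: W@(1,2) -> caps B=0 W=0
Move 7: B@(0,2) -> caps B=0 W=0
Move 8: W@(0,1) -> caps B=0 W=2
Move 9: B@(1,1) -> caps B=0 W=2
Move 10: W@(2,2) -> caps B=0 W=2
Move 11: B@(0,0) -> caps B=0 W=2
Move 12: W@(3,2) -> caps B=0 W=2

Answer: 0 2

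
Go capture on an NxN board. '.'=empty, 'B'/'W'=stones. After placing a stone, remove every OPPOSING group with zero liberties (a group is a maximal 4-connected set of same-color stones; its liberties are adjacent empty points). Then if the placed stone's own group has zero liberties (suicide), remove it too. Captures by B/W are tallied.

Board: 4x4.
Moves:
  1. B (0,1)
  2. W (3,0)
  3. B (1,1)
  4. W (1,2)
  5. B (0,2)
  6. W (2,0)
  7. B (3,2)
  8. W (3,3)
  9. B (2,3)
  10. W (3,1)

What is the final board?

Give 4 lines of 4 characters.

Answer: .BB.
.BW.
W..B
WWB.

Derivation:
Move 1: B@(0,1) -> caps B=0 W=0
Move 2: W@(3,0) -> caps B=0 W=0
Move 3: B@(1,1) -> caps B=0 W=0
Move 4: W@(1,2) -> caps B=0 W=0
Move 5: B@(0,2) -> caps B=0 W=0
Move 6: W@(2,0) -> caps B=0 W=0
Move 7: B@(3,2) -> caps B=0 W=0
Move 8: W@(3,3) -> caps B=0 W=0
Move 9: B@(2,3) -> caps B=1 W=0
Move 10: W@(3,1) -> caps B=1 W=0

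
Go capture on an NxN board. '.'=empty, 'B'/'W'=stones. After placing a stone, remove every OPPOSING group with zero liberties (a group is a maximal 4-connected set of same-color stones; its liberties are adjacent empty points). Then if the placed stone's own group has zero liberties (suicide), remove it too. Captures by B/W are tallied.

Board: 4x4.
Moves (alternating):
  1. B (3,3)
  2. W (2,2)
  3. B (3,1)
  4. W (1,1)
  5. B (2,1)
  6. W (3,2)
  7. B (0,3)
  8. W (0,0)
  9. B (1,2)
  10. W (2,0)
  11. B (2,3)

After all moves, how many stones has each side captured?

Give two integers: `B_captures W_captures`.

Move 1: B@(3,3) -> caps B=0 W=0
Move 2: W@(2,2) -> caps B=0 W=0
Move 3: B@(3,1) -> caps B=0 W=0
Move 4: W@(1,1) -> caps B=0 W=0
Move 5: B@(2,1) -> caps B=0 W=0
Move 6: W@(3,2) -> caps B=0 W=0
Move 7: B@(0,3) -> caps B=0 W=0
Move 8: W@(0,0) -> caps B=0 W=0
Move 9: B@(1,2) -> caps B=0 W=0
Move 10: W@(2,0) -> caps B=0 W=0
Move 11: B@(2,3) -> caps B=2 W=0

Answer: 2 0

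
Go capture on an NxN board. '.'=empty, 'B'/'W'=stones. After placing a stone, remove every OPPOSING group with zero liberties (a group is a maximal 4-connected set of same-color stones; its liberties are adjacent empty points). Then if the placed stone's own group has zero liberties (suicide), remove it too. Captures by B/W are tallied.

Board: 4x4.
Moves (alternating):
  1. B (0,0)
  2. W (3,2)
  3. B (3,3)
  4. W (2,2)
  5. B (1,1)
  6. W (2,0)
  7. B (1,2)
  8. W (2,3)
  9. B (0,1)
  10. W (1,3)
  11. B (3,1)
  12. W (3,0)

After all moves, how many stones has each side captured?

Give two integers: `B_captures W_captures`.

Answer: 0 1

Derivation:
Move 1: B@(0,0) -> caps B=0 W=0
Move 2: W@(3,2) -> caps B=0 W=0
Move 3: B@(3,3) -> caps B=0 W=0
Move 4: W@(2,2) -> caps B=0 W=0
Move 5: B@(1,1) -> caps B=0 W=0
Move 6: W@(2,0) -> caps B=0 W=0
Move 7: B@(1,2) -> caps B=0 W=0
Move 8: W@(2,3) -> caps B=0 W=1
Move 9: B@(0,1) -> caps B=0 W=1
Move 10: W@(1,3) -> caps B=0 W=1
Move 11: B@(3,1) -> caps B=0 W=1
Move 12: W@(3,0) -> caps B=0 W=1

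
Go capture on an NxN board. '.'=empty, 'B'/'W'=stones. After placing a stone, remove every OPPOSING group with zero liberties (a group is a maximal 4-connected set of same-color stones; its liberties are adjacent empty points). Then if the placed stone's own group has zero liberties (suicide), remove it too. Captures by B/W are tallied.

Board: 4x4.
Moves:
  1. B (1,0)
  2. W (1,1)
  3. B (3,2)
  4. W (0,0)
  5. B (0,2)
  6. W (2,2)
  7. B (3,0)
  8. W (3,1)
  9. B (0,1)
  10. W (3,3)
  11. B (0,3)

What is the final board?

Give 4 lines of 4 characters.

Answer: .BBB
BW..
..W.
BW.W

Derivation:
Move 1: B@(1,0) -> caps B=0 W=0
Move 2: W@(1,1) -> caps B=0 W=0
Move 3: B@(3,2) -> caps B=0 W=0
Move 4: W@(0,0) -> caps B=0 W=0
Move 5: B@(0,2) -> caps B=0 W=0
Move 6: W@(2,2) -> caps B=0 W=0
Move 7: B@(3,0) -> caps B=0 W=0
Move 8: W@(3,1) -> caps B=0 W=0
Move 9: B@(0,1) -> caps B=1 W=0
Move 10: W@(3,3) -> caps B=1 W=1
Move 11: B@(0,3) -> caps B=1 W=1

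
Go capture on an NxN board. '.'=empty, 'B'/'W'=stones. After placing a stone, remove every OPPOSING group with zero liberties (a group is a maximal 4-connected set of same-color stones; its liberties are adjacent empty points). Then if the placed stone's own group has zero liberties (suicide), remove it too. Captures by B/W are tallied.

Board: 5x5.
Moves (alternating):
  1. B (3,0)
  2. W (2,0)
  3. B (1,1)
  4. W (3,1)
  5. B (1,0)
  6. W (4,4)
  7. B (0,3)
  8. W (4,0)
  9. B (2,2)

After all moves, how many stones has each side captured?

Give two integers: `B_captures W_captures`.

Move 1: B@(3,0) -> caps B=0 W=0
Move 2: W@(2,0) -> caps B=0 W=0
Move 3: B@(1,1) -> caps B=0 W=0
Move 4: W@(3,1) -> caps B=0 W=0
Move 5: B@(1,0) -> caps B=0 W=0
Move 6: W@(4,4) -> caps B=0 W=0
Move 7: B@(0,3) -> caps B=0 W=0
Move 8: W@(4,0) -> caps B=0 W=1
Move 9: B@(2,2) -> caps B=0 W=1

Answer: 0 1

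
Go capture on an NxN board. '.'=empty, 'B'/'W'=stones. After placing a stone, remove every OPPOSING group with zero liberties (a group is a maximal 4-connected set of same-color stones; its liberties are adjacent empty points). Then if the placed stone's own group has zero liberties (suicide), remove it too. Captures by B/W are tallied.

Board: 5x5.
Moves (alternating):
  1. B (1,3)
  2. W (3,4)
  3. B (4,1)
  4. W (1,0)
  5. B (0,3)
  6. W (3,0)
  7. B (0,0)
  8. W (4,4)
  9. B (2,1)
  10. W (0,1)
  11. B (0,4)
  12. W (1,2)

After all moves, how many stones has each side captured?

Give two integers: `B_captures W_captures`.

Answer: 0 1

Derivation:
Move 1: B@(1,3) -> caps B=0 W=0
Move 2: W@(3,4) -> caps B=0 W=0
Move 3: B@(4,1) -> caps B=0 W=0
Move 4: W@(1,0) -> caps B=0 W=0
Move 5: B@(0,3) -> caps B=0 W=0
Move 6: W@(3,0) -> caps B=0 W=0
Move 7: B@(0,0) -> caps B=0 W=0
Move 8: W@(4,4) -> caps B=0 W=0
Move 9: B@(2,1) -> caps B=0 W=0
Move 10: W@(0,1) -> caps B=0 W=1
Move 11: B@(0,4) -> caps B=0 W=1
Move 12: W@(1,2) -> caps B=0 W=1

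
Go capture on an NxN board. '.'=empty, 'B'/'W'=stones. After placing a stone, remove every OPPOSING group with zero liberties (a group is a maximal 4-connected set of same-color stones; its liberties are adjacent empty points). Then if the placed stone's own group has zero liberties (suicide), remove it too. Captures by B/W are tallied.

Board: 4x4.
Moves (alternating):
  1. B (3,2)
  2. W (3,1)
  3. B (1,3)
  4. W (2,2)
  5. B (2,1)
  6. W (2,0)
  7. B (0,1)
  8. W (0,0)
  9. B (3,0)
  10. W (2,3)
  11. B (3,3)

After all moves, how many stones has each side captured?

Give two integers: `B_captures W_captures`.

Answer: 1 0

Derivation:
Move 1: B@(3,2) -> caps B=0 W=0
Move 2: W@(3,1) -> caps B=0 W=0
Move 3: B@(1,3) -> caps B=0 W=0
Move 4: W@(2,2) -> caps B=0 W=0
Move 5: B@(2,1) -> caps B=0 W=0
Move 6: W@(2,0) -> caps B=0 W=0
Move 7: B@(0,1) -> caps B=0 W=0
Move 8: W@(0,0) -> caps B=0 W=0
Move 9: B@(3,0) -> caps B=1 W=0
Move 10: W@(2,3) -> caps B=1 W=0
Move 11: B@(3,3) -> caps B=1 W=0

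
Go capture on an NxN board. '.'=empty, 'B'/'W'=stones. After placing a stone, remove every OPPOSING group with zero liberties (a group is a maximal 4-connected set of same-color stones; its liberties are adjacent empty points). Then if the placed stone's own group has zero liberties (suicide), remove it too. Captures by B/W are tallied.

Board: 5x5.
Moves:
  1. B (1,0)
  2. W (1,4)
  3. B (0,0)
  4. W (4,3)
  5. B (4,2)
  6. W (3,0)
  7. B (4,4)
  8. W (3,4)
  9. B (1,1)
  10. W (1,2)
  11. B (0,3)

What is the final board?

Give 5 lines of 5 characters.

Move 1: B@(1,0) -> caps B=0 W=0
Move 2: W@(1,4) -> caps B=0 W=0
Move 3: B@(0,0) -> caps B=0 W=0
Move 4: W@(4,3) -> caps B=0 W=0
Move 5: B@(4,2) -> caps B=0 W=0
Move 6: W@(3,0) -> caps B=0 W=0
Move 7: B@(4,4) -> caps B=0 W=0
Move 8: W@(3,4) -> caps B=0 W=1
Move 9: B@(1,1) -> caps B=0 W=1
Move 10: W@(1,2) -> caps B=0 W=1
Move 11: B@(0,3) -> caps B=0 W=1

Answer: B..B.
BBW.W
.....
W...W
..BW.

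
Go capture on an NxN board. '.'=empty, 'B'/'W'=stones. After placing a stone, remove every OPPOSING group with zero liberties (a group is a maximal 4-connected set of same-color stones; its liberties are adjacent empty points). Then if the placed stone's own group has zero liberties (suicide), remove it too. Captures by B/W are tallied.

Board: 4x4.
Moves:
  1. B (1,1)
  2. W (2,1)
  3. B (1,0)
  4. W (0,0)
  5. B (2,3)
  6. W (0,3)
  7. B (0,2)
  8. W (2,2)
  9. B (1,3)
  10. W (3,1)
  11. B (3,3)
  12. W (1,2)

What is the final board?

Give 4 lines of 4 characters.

Move 1: B@(1,1) -> caps B=0 W=0
Move 2: W@(2,1) -> caps B=0 W=0
Move 3: B@(1,0) -> caps B=0 W=0
Move 4: W@(0,0) -> caps B=0 W=0
Move 5: B@(2,3) -> caps B=0 W=0
Move 6: W@(0,3) -> caps B=0 W=0
Move 7: B@(0,2) -> caps B=0 W=0
Move 8: W@(2,2) -> caps B=0 W=0
Move 9: B@(1,3) -> caps B=1 W=0
Move 10: W@(3,1) -> caps B=1 W=0
Move 11: B@(3,3) -> caps B=1 W=0
Move 12: W@(1,2) -> caps B=1 W=0

Answer: W.B.
BBWB
.WWB
.W.B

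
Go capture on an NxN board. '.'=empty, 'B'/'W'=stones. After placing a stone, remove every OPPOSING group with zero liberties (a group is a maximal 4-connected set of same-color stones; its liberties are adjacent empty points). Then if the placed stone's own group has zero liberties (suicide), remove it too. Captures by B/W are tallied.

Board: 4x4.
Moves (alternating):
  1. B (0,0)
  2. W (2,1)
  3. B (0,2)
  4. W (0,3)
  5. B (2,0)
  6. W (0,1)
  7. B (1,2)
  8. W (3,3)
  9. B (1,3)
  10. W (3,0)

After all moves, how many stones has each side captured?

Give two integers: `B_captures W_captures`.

Move 1: B@(0,0) -> caps B=0 W=0
Move 2: W@(2,1) -> caps B=0 W=0
Move 3: B@(0,2) -> caps B=0 W=0
Move 4: W@(0,3) -> caps B=0 W=0
Move 5: B@(2,0) -> caps B=0 W=0
Move 6: W@(0,1) -> caps B=0 W=0
Move 7: B@(1,2) -> caps B=0 W=0
Move 8: W@(3,3) -> caps B=0 W=0
Move 9: B@(1,3) -> caps B=1 W=0
Move 10: W@(3,0) -> caps B=1 W=0

Answer: 1 0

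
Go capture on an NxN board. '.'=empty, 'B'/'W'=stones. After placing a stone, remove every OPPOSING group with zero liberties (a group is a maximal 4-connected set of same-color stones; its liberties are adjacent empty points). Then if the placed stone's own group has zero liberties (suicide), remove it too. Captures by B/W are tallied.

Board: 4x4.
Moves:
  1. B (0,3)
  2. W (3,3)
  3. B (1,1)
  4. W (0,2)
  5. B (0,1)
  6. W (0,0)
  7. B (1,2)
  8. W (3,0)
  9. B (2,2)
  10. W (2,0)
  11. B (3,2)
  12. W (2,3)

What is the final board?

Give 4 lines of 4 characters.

Answer: WB.B
.BB.
W.BW
W.BW

Derivation:
Move 1: B@(0,3) -> caps B=0 W=0
Move 2: W@(3,3) -> caps B=0 W=0
Move 3: B@(1,1) -> caps B=0 W=0
Move 4: W@(0,2) -> caps B=0 W=0
Move 5: B@(0,1) -> caps B=0 W=0
Move 6: W@(0,0) -> caps B=0 W=0
Move 7: B@(1,2) -> caps B=1 W=0
Move 8: W@(3,0) -> caps B=1 W=0
Move 9: B@(2,2) -> caps B=1 W=0
Move 10: W@(2,0) -> caps B=1 W=0
Move 11: B@(3,2) -> caps B=1 W=0
Move 12: W@(2,3) -> caps B=1 W=0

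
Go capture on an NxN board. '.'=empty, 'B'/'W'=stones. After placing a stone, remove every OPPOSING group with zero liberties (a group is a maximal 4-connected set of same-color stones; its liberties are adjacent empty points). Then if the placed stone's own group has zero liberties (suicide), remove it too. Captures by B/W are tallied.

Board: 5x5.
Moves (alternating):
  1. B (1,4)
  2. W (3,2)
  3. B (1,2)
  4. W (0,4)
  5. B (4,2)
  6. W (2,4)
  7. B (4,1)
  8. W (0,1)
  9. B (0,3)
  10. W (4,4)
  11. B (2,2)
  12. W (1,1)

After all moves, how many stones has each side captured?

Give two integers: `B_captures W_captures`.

Move 1: B@(1,4) -> caps B=0 W=0
Move 2: W@(3,2) -> caps B=0 W=0
Move 3: B@(1,2) -> caps B=0 W=0
Move 4: W@(0,4) -> caps B=0 W=0
Move 5: B@(4,2) -> caps B=0 W=0
Move 6: W@(2,4) -> caps B=0 W=0
Move 7: B@(4,1) -> caps B=0 W=0
Move 8: W@(0,1) -> caps B=0 W=0
Move 9: B@(0,3) -> caps B=1 W=0
Move 10: W@(4,4) -> caps B=1 W=0
Move 11: B@(2,2) -> caps B=1 W=0
Move 12: W@(1,1) -> caps B=1 W=0

Answer: 1 0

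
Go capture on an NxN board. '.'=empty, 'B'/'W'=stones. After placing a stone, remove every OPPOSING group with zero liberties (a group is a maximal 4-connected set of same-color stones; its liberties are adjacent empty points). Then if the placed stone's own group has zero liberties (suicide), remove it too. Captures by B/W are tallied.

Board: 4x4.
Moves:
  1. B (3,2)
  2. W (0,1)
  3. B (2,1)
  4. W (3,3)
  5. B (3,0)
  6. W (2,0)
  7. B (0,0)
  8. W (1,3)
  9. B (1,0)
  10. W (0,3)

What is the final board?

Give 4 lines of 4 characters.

Move 1: B@(3,2) -> caps B=0 W=0
Move 2: W@(0,1) -> caps B=0 W=0
Move 3: B@(2,1) -> caps B=0 W=0
Move 4: W@(3,3) -> caps B=0 W=0
Move 5: B@(3,0) -> caps B=0 W=0
Move 6: W@(2,0) -> caps B=0 W=0
Move 7: B@(0,0) -> caps B=0 W=0
Move 8: W@(1,3) -> caps B=0 W=0
Move 9: B@(1,0) -> caps B=1 W=0
Move 10: W@(0,3) -> caps B=1 W=0

Answer: BW.W
B..W
.B..
B.BW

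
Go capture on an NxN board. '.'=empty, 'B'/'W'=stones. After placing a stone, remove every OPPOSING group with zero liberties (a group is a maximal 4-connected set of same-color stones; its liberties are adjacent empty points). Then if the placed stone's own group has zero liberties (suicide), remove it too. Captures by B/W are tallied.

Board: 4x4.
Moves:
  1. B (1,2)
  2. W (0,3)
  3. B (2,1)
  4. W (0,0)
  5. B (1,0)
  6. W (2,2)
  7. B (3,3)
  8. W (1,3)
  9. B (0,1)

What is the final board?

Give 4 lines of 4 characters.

Answer: .B.W
B.BW
.BW.
...B

Derivation:
Move 1: B@(1,2) -> caps B=0 W=0
Move 2: W@(0,3) -> caps B=0 W=0
Move 3: B@(2,1) -> caps B=0 W=0
Move 4: W@(0,0) -> caps B=0 W=0
Move 5: B@(1,0) -> caps B=0 W=0
Move 6: W@(2,2) -> caps B=0 W=0
Move 7: B@(3,3) -> caps B=0 W=0
Move 8: W@(1,3) -> caps B=0 W=0
Move 9: B@(0,1) -> caps B=1 W=0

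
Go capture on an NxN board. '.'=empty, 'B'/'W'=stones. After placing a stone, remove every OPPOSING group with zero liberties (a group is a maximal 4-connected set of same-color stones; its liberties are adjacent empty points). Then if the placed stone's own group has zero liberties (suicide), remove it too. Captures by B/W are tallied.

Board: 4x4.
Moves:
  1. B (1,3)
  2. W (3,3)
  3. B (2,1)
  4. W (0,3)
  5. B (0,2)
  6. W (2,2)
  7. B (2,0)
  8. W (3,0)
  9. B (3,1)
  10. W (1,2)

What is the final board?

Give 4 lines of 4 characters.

Answer: ..B.
..WB
BBW.
.B.W

Derivation:
Move 1: B@(1,3) -> caps B=0 W=0
Move 2: W@(3,3) -> caps B=0 W=0
Move 3: B@(2,1) -> caps B=0 W=0
Move 4: W@(0,3) -> caps B=0 W=0
Move 5: B@(0,2) -> caps B=1 W=0
Move 6: W@(2,2) -> caps B=1 W=0
Move 7: B@(2,0) -> caps B=1 W=0
Move 8: W@(3,0) -> caps B=1 W=0
Move 9: B@(3,1) -> caps B=2 W=0
Move 10: W@(1,2) -> caps B=2 W=0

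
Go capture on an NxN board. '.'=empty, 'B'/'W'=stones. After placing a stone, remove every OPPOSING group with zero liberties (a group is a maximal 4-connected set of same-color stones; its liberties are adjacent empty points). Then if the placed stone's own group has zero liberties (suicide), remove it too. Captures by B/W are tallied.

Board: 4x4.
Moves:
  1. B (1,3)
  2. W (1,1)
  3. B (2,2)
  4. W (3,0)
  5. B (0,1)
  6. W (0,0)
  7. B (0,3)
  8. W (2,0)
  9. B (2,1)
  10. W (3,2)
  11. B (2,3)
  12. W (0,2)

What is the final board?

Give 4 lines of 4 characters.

Answer: W.WB
.W.B
WBBB
W.W.

Derivation:
Move 1: B@(1,3) -> caps B=0 W=0
Move 2: W@(1,1) -> caps B=0 W=0
Move 3: B@(2,2) -> caps B=0 W=0
Move 4: W@(3,0) -> caps B=0 W=0
Move 5: B@(0,1) -> caps B=0 W=0
Move 6: W@(0,0) -> caps B=0 W=0
Move 7: B@(0,3) -> caps B=0 W=0
Move 8: W@(2,0) -> caps B=0 W=0
Move 9: B@(2,1) -> caps B=0 W=0
Move 10: W@(3,2) -> caps B=0 W=0
Move 11: B@(2,3) -> caps B=0 W=0
Move 12: W@(0,2) -> caps B=0 W=1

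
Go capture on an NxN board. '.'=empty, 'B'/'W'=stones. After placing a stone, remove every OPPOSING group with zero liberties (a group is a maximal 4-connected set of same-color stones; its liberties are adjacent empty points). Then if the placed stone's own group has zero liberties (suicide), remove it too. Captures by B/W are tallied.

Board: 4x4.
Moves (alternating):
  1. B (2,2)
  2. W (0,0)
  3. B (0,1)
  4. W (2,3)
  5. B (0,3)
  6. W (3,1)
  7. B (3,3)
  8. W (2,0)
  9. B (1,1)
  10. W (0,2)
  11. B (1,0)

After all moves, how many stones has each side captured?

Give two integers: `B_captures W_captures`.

Answer: 1 0

Derivation:
Move 1: B@(2,2) -> caps B=0 W=0
Move 2: W@(0,0) -> caps B=0 W=0
Move 3: B@(0,1) -> caps B=0 W=0
Move 4: W@(2,3) -> caps B=0 W=0
Move 5: B@(0,3) -> caps B=0 W=0
Move 6: W@(3,1) -> caps B=0 W=0
Move 7: B@(3,3) -> caps B=0 W=0
Move 8: W@(2,0) -> caps B=0 W=0
Move 9: B@(1,1) -> caps B=0 W=0
Move 10: W@(0,2) -> caps B=0 W=0
Move 11: B@(1,0) -> caps B=1 W=0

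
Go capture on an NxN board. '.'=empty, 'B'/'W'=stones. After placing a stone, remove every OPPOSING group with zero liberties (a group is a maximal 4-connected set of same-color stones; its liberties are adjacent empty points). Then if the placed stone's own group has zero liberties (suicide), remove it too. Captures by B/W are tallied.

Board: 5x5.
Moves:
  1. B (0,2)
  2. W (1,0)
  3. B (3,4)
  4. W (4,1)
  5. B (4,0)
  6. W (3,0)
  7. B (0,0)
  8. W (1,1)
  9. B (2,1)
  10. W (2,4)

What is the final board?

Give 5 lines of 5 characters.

Move 1: B@(0,2) -> caps B=0 W=0
Move 2: W@(1,0) -> caps B=0 W=0
Move 3: B@(3,4) -> caps B=0 W=0
Move 4: W@(4,1) -> caps B=0 W=0
Move 5: B@(4,0) -> caps B=0 W=0
Move 6: W@(3,0) -> caps B=0 W=1
Move 7: B@(0,0) -> caps B=0 W=1
Move 8: W@(1,1) -> caps B=0 W=1
Move 9: B@(2,1) -> caps B=0 W=1
Move 10: W@(2,4) -> caps B=0 W=1

Answer: B.B..
WW...
.B..W
W...B
.W...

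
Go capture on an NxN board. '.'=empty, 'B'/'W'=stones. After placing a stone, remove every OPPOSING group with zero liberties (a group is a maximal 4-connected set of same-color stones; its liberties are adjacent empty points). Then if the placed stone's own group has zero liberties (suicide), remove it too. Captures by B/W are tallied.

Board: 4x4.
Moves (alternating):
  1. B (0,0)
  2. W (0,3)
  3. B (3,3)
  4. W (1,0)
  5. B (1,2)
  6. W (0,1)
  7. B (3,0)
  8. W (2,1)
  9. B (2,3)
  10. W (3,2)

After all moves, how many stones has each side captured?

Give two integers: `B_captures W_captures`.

Move 1: B@(0,0) -> caps B=0 W=0
Move 2: W@(0,3) -> caps B=0 W=0
Move 3: B@(3,3) -> caps B=0 W=0
Move 4: W@(1,0) -> caps B=0 W=0
Move 5: B@(1,2) -> caps B=0 W=0
Move 6: W@(0,1) -> caps B=0 W=1
Move 7: B@(3,0) -> caps B=0 W=1
Move 8: W@(2,1) -> caps B=0 W=1
Move 9: B@(2,3) -> caps B=0 W=1
Move 10: W@(3,2) -> caps B=0 W=1

Answer: 0 1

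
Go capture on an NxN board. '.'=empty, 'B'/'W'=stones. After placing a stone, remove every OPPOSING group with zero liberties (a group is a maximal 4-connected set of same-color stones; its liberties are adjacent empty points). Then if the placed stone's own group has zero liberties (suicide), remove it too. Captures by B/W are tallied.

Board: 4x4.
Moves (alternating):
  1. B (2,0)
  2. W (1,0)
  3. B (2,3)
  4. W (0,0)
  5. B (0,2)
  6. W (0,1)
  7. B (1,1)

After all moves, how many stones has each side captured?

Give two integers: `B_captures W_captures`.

Move 1: B@(2,0) -> caps B=0 W=0
Move 2: W@(1,0) -> caps B=0 W=0
Move 3: B@(2,3) -> caps B=0 W=0
Move 4: W@(0,0) -> caps B=0 W=0
Move 5: B@(0,2) -> caps B=0 W=0
Move 6: W@(0,1) -> caps B=0 W=0
Move 7: B@(1,1) -> caps B=3 W=0

Answer: 3 0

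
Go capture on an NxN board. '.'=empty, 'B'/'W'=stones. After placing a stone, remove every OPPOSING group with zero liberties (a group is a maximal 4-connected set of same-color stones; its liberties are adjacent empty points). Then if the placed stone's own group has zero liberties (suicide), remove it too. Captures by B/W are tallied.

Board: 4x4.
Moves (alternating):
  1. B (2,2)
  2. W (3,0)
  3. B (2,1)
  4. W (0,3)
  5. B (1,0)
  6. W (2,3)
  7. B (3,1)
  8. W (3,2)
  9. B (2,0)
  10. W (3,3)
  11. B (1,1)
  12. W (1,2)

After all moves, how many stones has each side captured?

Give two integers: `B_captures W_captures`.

Move 1: B@(2,2) -> caps B=0 W=0
Move 2: W@(3,0) -> caps B=0 W=0
Move 3: B@(2,1) -> caps B=0 W=0
Move 4: W@(0,3) -> caps B=0 W=0
Move 5: B@(1,0) -> caps B=0 W=0
Move 6: W@(2,3) -> caps B=0 W=0
Move 7: B@(3,1) -> caps B=0 W=0
Move 8: W@(3,2) -> caps B=0 W=0
Move 9: B@(2,0) -> caps B=1 W=0
Move 10: W@(3,3) -> caps B=1 W=0
Move 11: B@(1,1) -> caps B=1 W=0
Move 12: W@(1,2) -> caps B=1 W=0

Answer: 1 0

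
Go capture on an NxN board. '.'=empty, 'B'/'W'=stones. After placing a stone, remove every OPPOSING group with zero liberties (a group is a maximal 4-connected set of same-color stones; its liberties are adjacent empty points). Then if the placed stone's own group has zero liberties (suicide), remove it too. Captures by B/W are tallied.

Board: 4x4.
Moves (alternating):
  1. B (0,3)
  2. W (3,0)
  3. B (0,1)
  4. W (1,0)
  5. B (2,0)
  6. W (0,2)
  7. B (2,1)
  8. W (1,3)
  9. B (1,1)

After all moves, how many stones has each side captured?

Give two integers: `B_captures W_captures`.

Answer: 0 1

Derivation:
Move 1: B@(0,3) -> caps B=0 W=0
Move 2: W@(3,0) -> caps B=0 W=0
Move 3: B@(0,1) -> caps B=0 W=0
Move 4: W@(1,0) -> caps B=0 W=0
Move 5: B@(2,0) -> caps B=0 W=0
Move 6: W@(0,2) -> caps B=0 W=0
Move 7: B@(2,1) -> caps B=0 W=0
Move 8: W@(1,3) -> caps B=0 W=1
Move 9: B@(1,1) -> caps B=0 W=1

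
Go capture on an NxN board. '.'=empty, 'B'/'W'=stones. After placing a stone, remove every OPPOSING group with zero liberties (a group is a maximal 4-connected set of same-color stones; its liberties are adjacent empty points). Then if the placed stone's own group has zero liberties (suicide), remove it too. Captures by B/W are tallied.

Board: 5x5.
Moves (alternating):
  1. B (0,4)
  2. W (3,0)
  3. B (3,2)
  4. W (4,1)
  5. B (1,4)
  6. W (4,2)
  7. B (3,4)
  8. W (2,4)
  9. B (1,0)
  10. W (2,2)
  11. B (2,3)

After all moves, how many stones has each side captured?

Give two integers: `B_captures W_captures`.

Move 1: B@(0,4) -> caps B=0 W=0
Move 2: W@(3,0) -> caps B=0 W=0
Move 3: B@(3,2) -> caps B=0 W=0
Move 4: W@(4,1) -> caps B=0 W=0
Move 5: B@(1,4) -> caps B=0 W=0
Move 6: W@(4,2) -> caps B=0 W=0
Move 7: B@(3,4) -> caps B=0 W=0
Move 8: W@(2,4) -> caps B=0 W=0
Move 9: B@(1,0) -> caps B=0 W=0
Move 10: W@(2,2) -> caps B=0 W=0
Move 11: B@(2,3) -> caps B=1 W=0

Answer: 1 0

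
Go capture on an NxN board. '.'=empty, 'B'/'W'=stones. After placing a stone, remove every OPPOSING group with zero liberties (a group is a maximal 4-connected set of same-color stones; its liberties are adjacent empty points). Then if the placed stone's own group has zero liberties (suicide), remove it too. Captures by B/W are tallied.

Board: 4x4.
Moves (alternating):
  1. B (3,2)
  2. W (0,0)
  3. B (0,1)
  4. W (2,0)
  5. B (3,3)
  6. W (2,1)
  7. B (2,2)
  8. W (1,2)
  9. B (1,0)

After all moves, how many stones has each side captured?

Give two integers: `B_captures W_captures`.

Move 1: B@(3,2) -> caps B=0 W=0
Move 2: W@(0,0) -> caps B=0 W=0
Move 3: B@(0,1) -> caps B=0 W=0
Move 4: W@(2,0) -> caps B=0 W=0
Move 5: B@(3,3) -> caps B=0 W=0
Move 6: W@(2,1) -> caps B=0 W=0
Move 7: B@(2,2) -> caps B=0 W=0
Move 8: W@(1,2) -> caps B=0 W=0
Move 9: B@(1,0) -> caps B=1 W=0

Answer: 1 0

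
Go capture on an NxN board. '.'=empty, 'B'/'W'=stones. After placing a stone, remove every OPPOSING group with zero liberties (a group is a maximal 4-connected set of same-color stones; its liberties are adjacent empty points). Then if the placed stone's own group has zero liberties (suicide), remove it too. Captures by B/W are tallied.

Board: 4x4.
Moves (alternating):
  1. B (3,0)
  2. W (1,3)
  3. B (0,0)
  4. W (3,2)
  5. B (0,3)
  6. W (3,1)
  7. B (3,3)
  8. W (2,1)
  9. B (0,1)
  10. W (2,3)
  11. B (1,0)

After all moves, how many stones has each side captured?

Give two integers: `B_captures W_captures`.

Move 1: B@(3,0) -> caps B=0 W=0
Move 2: W@(1,3) -> caps B=0 W=0
Move 3: B@(0,0) -> caps B=0 W=0
Move 4: W@(3,2) -> caps B=0 W=0
Move 5: B@(0,3) -> caps B=0 W=0
Move 6: W@(3,1) -> caps B=0 W=0
Move 7: B@(3,3) -> caps B=0 W=0
Move 8: W@(2,1) -> caps B=0 W=0
Move 9: B@(0,1) -> caps B=0 W=0
Move 10: W@(2,3) -> caps B=0 W=1
Move 11: B@(1,0) -> caps B=0 W=1

Answer: 0 1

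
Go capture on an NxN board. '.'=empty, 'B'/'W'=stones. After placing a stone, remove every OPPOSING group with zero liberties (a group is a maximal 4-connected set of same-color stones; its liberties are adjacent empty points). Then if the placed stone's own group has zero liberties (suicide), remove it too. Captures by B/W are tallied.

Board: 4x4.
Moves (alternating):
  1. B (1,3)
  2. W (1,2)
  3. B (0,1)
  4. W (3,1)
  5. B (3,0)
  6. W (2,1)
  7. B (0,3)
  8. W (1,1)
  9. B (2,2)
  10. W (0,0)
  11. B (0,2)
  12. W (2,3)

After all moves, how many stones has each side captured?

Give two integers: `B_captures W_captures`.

Move 1: B@(1,3) -> caps B=0 W=0
Move 2: W@(1,2) -> caps B=0 W=0
Move 3: B@(0,1) -> caps B=0 W=0
Move 4: W@(3,1) -> caps B=0 W=0
Move 5: B@(3,0) -> caps B=0 W=0
Move 6: W@(2,1) -> caps B=0 W=0
Move 7: B@(0,3) -> caps B=0 W=0
Move 8: W@(1,1) -> caps B=0 W=0
Move 9: B@(2,2) -> caps B=0 W=0
Move 10: W@(0,0) -> caps B=0 W=0
Move 11: B@(0,2) -> caps B=0 W=0
Move 12: W@(2,3) -> caps B=0 W=4

Answer: 0 4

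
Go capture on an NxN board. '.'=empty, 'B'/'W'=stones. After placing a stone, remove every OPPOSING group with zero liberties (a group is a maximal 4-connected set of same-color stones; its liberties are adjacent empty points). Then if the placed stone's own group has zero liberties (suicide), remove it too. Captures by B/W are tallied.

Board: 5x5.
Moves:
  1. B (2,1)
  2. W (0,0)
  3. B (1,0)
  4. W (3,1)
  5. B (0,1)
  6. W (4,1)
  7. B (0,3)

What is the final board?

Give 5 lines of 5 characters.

Move 1: B@(2,1) -> caps B=0 W=0
Move 2: W@(0,0) -> caps B=0 W=0
Move 3: B@(1,0) -> caps B=0 W=0
Move 4: W@(3,1) -> caps B=0 W=0
Move 5: B@(0,1) -> caps B=1 W=0
Move 6: W@(4,1) -> caps B=1 W=0
Move 7: B@(0,3) -> caps B=1 W=0

Answer: .B.B.
B....
.B...
.W...
.W...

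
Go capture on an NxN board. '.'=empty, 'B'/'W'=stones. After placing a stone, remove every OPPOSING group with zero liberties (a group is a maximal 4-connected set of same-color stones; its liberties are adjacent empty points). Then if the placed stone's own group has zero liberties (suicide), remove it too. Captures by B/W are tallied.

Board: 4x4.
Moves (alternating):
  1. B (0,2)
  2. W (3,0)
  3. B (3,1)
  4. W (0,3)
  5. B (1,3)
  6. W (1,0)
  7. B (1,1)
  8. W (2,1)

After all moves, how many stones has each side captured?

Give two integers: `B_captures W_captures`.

Move 1: B@(0,2) -> caps B=0 W=0
Move 2: W@(3,0) -> caps B=0 W=0
Move 3: B@(3,1) -> caps B=0 W=0
Move 4: W@(0,3) -> caps B=0 W=0
Move 5: B@(1,3) -> caps B=1 W=0
Move 6: W@(1,0) -> caps B=1 W=0
Move 7: B@(1,1) -> caps B=1 W=0
Move 8: W@(2,1) -> caps B=1 W=0

Answer: 1 0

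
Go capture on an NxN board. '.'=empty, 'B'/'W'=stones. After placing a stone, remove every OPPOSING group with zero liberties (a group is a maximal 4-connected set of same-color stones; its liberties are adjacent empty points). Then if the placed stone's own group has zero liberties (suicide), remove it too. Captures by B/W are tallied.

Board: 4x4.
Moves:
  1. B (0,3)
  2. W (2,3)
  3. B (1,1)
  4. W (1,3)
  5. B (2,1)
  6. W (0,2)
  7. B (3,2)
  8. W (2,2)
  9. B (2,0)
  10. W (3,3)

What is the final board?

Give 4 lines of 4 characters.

Answer: ..W.
.B.W
BBWW
..BW

Derivation:
Move 1: B@(0,3) -> caps B=0 W=0
Move 2: W@(2,3) -> caps B=0 W=0
Move 3: B@(1,1) -> caps B=0 W=0
Move 4: W@(1,3) -> caps B=0 W=0
Move 5: B@(2,1) -> caps B=0 W=0
Move 6: W@(0,2) -> caps B=0 W=1
Move 7: B@(3,2) -> caps B=0 W=1
Move 8: W@(2,2) -> caps B=0 W=1
Move 9: B@(2,0) -> caps B=0 W=1
Move 10: W@(3,3) -> caps B=0 W=1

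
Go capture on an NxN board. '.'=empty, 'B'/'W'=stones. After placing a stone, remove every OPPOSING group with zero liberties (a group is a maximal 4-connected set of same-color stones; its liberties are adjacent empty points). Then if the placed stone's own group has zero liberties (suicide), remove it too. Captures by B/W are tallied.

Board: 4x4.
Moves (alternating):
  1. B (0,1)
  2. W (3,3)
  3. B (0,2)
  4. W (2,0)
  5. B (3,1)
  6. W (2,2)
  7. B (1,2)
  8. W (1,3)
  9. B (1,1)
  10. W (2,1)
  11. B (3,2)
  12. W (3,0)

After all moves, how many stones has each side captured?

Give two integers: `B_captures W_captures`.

Answer: 0 2

Derivation:
Move 1: B@(0,1) -> caps B=0 W=0
Move 2: W@(3,3) -> caps B=0 W=0
Move 3: B@(0,2) -> caps B=0 W=0
Move 4: W@(2,0) -> caps B=0 W=0
Move 5: B@(3,1) -> caps B=0 W=0
Move 6: W@(2,2) -> caps B=0 W=0
Move 7: B@(1,2) -> caps B=0 W=0
Move 8: W@(1,3) -> caps B=0 W=0
Move 9: B@(1,1) -> caps B=0 W=0
Move 10: W@(2,1) -> caps B=0 W=0
Move 11: B@(3,2) -> caps B=0 W=0
Move 12: W@(3,0) -> caps B=0 W=2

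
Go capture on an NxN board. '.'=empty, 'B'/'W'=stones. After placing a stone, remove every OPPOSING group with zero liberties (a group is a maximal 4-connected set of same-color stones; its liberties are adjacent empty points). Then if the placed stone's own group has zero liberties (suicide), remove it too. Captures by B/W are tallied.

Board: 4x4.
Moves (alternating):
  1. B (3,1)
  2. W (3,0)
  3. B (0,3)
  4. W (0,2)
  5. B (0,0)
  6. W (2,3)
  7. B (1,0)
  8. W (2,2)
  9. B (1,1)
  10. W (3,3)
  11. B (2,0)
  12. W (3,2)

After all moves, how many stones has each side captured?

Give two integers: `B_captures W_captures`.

Answer: 1 0

Derivation:
Move 1: B@(3,1) -> caps B=0 W=0
Move 2: W@(3,0) -> caps B=0 W=0
Move 3: B@(0,3) -> caps B=0 W=0
Move 4: W@(0,2) -> caps B=0 W=0
Move 5: B@(0,0) -> caps B=0 W=0
Move 6: W@(2,3) -> caps B=0 W=0
Move 7: B@(1,0) -> caps B=0 W=0
Move 8: W@(2,2) -> caps B=0 W=0
Move 9: B@(1,1) -> caps B=0 W=0
Move 10: W@(3,3) -> caps B=0 W=0
Move 11: B@(2,0) -> caps B=1 W=0
Move 12: W@(3,2) -> caps B=1 W=0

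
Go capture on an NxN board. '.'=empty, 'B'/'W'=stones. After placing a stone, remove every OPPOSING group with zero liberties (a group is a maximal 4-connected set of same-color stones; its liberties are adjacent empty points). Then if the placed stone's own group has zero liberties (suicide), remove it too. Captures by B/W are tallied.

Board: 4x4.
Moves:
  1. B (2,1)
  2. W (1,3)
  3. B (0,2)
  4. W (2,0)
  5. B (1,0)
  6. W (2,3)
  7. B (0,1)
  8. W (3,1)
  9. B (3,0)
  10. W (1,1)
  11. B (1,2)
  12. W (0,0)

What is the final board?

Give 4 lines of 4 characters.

Answer: .BB.
B.BW
.B.W
BW..

Derivation:
Move 1: B@(2,1) -> caps B=0 W=0
Move 2: W@(1,3) -> caps B=0 W=0
Move 3: B@(0,2) -> caps B=0 W=0
Move 4: W@(2,0) -> caps B=0 W=0
Move 5: B@(1,0) -> caps B=0 W=0
Move 6: W@(2,3) -> caps B=0 W=0
Move 7: B@(0,1) -> caps B=0 W=0
Move 8: W@(3,1) -> caps B=0 W=0
Move 9: B@(3,0) -> caps B=1 W=0
Move 10: W@(1,1) -> caps B=1 W=0
Move 11: B@(1,2) -> caps B=2 W=0
Move 12: W@(0,0) -> caps B=2 W=0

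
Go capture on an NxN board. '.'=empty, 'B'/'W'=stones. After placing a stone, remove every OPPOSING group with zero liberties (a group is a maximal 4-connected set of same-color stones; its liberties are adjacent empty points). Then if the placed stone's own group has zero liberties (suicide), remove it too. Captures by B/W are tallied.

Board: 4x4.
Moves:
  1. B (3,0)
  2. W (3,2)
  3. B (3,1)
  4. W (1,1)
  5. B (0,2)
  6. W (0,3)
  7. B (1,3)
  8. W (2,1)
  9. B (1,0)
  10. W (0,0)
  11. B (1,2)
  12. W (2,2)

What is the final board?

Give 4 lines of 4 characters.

Move 1: B@(3,0) -> caps B=0 W=0
Move 2: W@(3,2) -> caps B=0 W=0
Move 3: B@(3,1) -> caps B=0 W=0
Move 4: W@(1,1) -> caps B=0 W=0
Move 5: B@(0,2) -> caps B=0 W=0
Move 6: W@(0,3) -> caps B=0 W=0
Move 7: B@(1,3) -> caps B=1 W=0
Move 8: W@(2,1) -> caps B=1 W=0
Move 9: B@(1,0) -> caps B=1 W=0
Move 10: W@(0,0) -> caps B=1 W=0
Move 11: B@(1,2) -> caps B=1 W=0
Move 12: W@(2,2) -> caps B=1 W=0

Answer: W.B.
BWBB
.WW.
BBW.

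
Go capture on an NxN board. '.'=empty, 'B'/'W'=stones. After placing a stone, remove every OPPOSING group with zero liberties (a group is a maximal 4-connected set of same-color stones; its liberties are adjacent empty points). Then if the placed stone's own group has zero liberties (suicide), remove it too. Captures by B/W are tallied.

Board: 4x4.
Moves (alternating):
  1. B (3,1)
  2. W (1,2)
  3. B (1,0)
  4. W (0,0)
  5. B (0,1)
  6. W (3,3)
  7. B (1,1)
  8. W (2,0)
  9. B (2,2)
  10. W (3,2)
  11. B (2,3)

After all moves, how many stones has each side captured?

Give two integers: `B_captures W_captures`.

Answer: 3 0

Derivation:
Move 1: B@(3,1) -> caps B=0 W=0
Move 2: W@(1,2) -> caps B=0 W=0
Move 3: B@(1,0) -> caps B=0 W=0
Move 4: W@(0,0) -> caps B=0 W=0
Move 5: B@(0,1) -> caps B=1 W=0
Move 6: W@(3,3) -> caps B=1 W=0
Move 7: B@(1,1) -> caps B=1 W=0
Move 8: W@(2,0) -> caps B=1 W=0
Move 9: B@(2,2) -> caps B=1 W=0
Move 10: W@(3,2) -> caps B=1 W=0
Move 11: B@(2,3) -> caps B=3 W=0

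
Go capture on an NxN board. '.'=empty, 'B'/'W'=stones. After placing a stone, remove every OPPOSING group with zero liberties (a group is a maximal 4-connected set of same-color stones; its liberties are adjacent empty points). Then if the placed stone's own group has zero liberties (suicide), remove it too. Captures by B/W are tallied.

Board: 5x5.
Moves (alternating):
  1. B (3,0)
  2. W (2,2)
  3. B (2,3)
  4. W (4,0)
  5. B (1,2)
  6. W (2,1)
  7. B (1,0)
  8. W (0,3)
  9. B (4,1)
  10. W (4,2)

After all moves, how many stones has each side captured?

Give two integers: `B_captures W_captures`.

Move 1: B@(3,0) -> caps B=0 W=0
Move 2: W@(2,2) -> caps B=0 W=0
Move 3: B@(2,3) -> caps B=0 W=0
Move 4: W@(4,0) -> caps B=0 W=0
Move 5: B@(1,2) -> caps B=0 W=0
Move 6: W@(2,1) -> caps B=0 W=0
Move 7: B@(1,0) -> caps B=0 W=0
Move 8: W@(0,3) -> caps B=0 W=0
Move 9: B@(4,1) -> caps B=1 W=0
Move 10: W@(4,2) -> caps B=1 W=0

Answer: 1 0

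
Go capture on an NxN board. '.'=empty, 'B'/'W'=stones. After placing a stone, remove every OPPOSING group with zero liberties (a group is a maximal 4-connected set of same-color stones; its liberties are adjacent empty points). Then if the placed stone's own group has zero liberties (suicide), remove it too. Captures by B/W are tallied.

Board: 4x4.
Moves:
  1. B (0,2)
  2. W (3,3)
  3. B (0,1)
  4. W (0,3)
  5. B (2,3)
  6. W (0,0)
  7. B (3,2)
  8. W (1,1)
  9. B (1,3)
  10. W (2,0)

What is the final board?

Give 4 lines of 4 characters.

Move 1: B@(0,2) -> caps B=0 W=0
Move 2: W@(3,3) -> caps B=0 W=0
Move 3: B@(0,1) -> caps B=0 W=0
Move 4: W@(0,3) -> caps B=0 W=0
Move 5: B@(2,3) -> caps B=0 W=0
Move 6: W@(0,0) -> caps B=0 W=0
Move 7: B@(3,2) -> caps B=1 W=0
Move 8: W@(1,1) -> caps B=1 W=0
Move 9: B@(1,3) -> caps B=2 W=0
Move 10: W@(2,0) -> caps B=2 W=0

Answer: WBB.
.W.B
W..B
..B.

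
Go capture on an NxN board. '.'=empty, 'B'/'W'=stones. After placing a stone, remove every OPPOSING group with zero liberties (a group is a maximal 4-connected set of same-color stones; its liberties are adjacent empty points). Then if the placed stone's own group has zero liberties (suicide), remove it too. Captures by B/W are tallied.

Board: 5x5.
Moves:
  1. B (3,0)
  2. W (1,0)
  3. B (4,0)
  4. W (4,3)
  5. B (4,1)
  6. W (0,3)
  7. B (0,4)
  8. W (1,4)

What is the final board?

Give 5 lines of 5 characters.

Move 1: B@(3,0) -> caps B=0 W=0
Move 2: W@(1,0) -> caps B=0 W=0
Move 3: B@(4,0) -> caps B=0 W=0
Move 4: W@(4,3) -> caps B=0 W=0
Move 5: B@(4,1) -> caps B=0 W=0
Move 6: W@(0,3) -> caps B=0 W=0
Move 7: B@(0,4) -> caps B=0 W=0
Move 8: W@(1,4) -> caps B=0 W=1

Answer: ...W.
W...W
.....
B....
BB.W.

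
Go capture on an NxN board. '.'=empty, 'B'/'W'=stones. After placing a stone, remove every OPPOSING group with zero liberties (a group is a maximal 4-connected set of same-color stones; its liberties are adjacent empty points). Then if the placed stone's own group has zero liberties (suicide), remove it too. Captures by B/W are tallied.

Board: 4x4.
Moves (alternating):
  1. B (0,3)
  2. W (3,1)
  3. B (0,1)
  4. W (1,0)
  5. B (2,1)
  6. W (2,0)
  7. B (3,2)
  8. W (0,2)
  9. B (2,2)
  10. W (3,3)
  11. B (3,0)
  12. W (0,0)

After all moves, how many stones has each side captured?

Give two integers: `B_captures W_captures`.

Move 1: B@(0,3) -> caps B=0 W=0
Move 2: W@(3,1) -> caps B=0 W=0
Move 3: B@(0,1) -> caps B=0 W=0
Move 4: W@(1,0) -> caps B=0 W=0
Move 5: B@(2,1) -> caps B=0 W=0
Move 6: W@(2,0) -> caps B=0 W=0
Move 7: B@(3,2) -> caps B=0 W=0
Move 8: W@(0,2) -> caps B=0 W=0
Move 9: B@(2,2) -> caps B=0 W=0
Move 10: W@(3,3) -> caps B=0 W=0
Move 11: B@(3,0) -> caps B=1 W=0
Move 12: W@(0,0) -> caps B=1 W=0

Answer: 1 0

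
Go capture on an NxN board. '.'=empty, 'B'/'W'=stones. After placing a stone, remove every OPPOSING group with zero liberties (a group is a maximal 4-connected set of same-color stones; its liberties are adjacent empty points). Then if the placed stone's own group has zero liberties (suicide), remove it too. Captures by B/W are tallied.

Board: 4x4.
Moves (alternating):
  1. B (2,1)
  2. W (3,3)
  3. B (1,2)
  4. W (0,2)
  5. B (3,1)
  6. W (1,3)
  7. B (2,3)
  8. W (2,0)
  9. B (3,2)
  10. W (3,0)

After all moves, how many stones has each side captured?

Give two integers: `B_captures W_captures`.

Answer: 1 0

Derivation:
Move 1: B@(2,1) -> caps B=0 W=0
Move 2: W@(3,3) -> caps B=0 W=0
Move 3: B@(1,2) -> caps B=0 W=0
Move 4: W@(0,2) -> caps B=0 W=0
Move 5: B@(3,1) -> caps B=0 W=0
Move 6: W@(1,3) -> caps B=0 W=0
Move 7: B@(2,3) -> caps B=0 W=0
Move 8: W@(2,0) -> caps B=0 W=0
Move 9: B@(3,2) -> caps B=1 W=0
Move 10: W@(3,0) -> caps B=1 W=0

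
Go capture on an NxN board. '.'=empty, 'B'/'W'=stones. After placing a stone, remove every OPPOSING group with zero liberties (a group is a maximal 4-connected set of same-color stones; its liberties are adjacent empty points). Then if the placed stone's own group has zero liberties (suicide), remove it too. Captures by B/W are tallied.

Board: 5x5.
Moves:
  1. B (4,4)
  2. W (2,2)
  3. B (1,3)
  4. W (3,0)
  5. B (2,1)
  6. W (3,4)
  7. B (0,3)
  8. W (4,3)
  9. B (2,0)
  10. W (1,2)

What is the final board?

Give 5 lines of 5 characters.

Answer: ...B.
..WB.
BBW..
W...W
...W.

Derivation:
Move 1: B@(4,4) -> caps B=0 W=0
Move 2: W@(2,2) -> caps B=0 W=0
Move 3: B@(1,3) -> caps B=0 W=0
Move 4: W@(3,0) -> caps B=0 W=0
Move 5: B@(2,1) -> caps B=0 W=0
Move 6: W@(3,4) -> caps B=0 W=0
Move 7: B@(0,3) -> caps B=0 W=0
Move 8: W@(4,3) -> caps B=0 W=1
Move 9: B@(2,0) -> caps B=0 W=1
Move 10: W@(1,2) -> caps B=0 W=1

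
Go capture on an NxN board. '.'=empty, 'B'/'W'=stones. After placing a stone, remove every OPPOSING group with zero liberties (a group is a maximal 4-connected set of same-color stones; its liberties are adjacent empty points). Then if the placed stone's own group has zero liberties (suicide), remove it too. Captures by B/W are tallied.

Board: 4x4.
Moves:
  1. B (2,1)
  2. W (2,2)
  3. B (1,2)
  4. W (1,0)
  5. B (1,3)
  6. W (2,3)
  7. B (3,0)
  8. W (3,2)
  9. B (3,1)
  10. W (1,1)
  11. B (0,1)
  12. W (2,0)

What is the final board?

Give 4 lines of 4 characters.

Answer: .B..
WWBB
W.WW
..W.

Derivation:
Move 1: B@(2,1) -> caps B=0 W=0
Move 2: W@(2,2) -> caps B=0 W=0
Move 3: B@(1,2) -> caps B=0 W=0
Move 4: W@(1,0) -> caps B=0 W=0
Move 5: B@(1,3) -> caps B=0 W=0
Move 6: W@(2,3) -> caps B=0 W=0
Move 7: B@(3,0) -> caps B=0 W=0
Move 8: W@(3,2) -> caps B=0 W=0
Move 9: B@(3,1) -> caps B=0 W=0
Move 10: W@(1,1) -> caps B=0 W=0
Move 11: B@(0,1) -> caps B=0 W=0
Move 12: W@(2,0) -> caps B=0 W=3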